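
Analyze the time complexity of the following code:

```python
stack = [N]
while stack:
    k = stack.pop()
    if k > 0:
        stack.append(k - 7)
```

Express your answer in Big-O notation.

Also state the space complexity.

Time complexity: O(n).
Space complexity: O(1).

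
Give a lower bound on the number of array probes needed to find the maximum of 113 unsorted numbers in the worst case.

Adversary: any unprobed cell could hold a value larger than everything seen so far. If fewer than 113 cells are probed, the adversary places the max in an unprobed cell. So all 113 cells must be examined; together with 113-1 comparisons this is tight.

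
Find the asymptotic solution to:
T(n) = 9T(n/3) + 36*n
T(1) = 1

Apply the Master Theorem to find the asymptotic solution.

a=9, b=3, f(n)=36*n. log_3(9) = 2. Case 1 of Master Theorem: T(n) = O(n^2).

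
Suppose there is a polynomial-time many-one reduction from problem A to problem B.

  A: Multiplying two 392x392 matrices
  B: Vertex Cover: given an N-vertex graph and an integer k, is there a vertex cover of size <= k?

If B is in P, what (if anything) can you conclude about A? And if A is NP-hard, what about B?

A poly-time reduction A <=_p B means any A-instance can be transformed to a B-instance in poly time.
If B is in P: compose the reduction with B's poly-time algorithm to solve A in poly time, so A is in P.
If A is NP-hard: every NP problem reduces to A, which reduces to B; composing reductions, every NP problem reduces to B, so B is NP-hard.
(Here in fact A is P and B is NP-complete.)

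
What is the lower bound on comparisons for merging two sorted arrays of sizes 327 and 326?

Adversary argument: with sizes 327 and 326 (differing by at most 1), interleave the two arrays so that every consecutive pair in the output comes from different inputs. Then each of the 652 adjacent output pairs must be directly compared, or the algorithm cannot determine their relative order. So 652 comparisons are necessary; standard merge achieves this.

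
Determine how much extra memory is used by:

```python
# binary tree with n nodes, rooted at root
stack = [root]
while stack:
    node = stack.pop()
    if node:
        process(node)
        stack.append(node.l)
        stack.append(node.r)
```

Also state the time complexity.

Space complexity: O(n).
Auxiliary storage grows linearly with the input size n in the worst case.
Time complexity: O(n).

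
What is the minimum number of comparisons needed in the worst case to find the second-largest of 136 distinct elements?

Lower bound: finding the max needs 136-1 comparisons. By the adversary weight-doubling argument, the max must personally win >= ceil(log_2(136)) = 8 comparisons; the 2nd-largest is among those 8 losers, needing 8-1 more comparisons. Total >= 136-1 + 8-1 = 142. A balanced knockout tournament achieves this.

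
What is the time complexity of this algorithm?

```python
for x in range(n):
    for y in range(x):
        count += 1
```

Time complexity: O(n^2).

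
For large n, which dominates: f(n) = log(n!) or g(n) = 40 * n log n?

f(n) = log(n!) and g(n) = 40 * n log n are Theta of each other: Stirling: log(n!) = n log n - n + O(log n) = Theta(n log n); the constant 40 doesn't change the Theta class.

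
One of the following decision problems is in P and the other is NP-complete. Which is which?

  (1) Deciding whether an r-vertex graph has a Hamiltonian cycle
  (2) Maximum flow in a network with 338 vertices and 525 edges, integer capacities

(1) is NP-complete: one of Karp's 21 NP-complete problems.
(2) is P: Edmonds-Karp / push-relabel run in polynomial time.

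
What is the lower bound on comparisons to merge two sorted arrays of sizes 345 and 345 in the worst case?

Adversary: with |345 - 345| <= 1 the inputs can be fully interleaved so that every adjacent pair in the merged output comes from different arrays. Then each of the 689 adjacent pairs must be directly compared, or the algorithm cannot determine their relative order. Standard merge meets this bound.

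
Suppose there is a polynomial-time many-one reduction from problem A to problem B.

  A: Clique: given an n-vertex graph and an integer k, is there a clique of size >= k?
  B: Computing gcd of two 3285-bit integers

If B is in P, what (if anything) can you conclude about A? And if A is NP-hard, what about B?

A poly-time reduction A <=_p B means any A-instance can be transformed to a B-instance in poly time.
If B is in P: compose the reduction with B's poly-time algorithm to solve A in poly time, so A is in P.
If A is NP-hard: every NP problem reduces to A, which reduces to B; composing reductions, every NP problem reduces to B, so B is NP-hard.
(Here in fact A is NP-complete and B is in P, so no such reduction is known -- its existence would imply P = NP; the analysis concerns only what the assumed reduction would or would not let you conclude.)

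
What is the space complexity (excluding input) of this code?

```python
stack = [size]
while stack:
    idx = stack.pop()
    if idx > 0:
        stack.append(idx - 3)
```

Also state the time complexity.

Space complexity: O(1).
Only a constant amount of auxiliary storage is used; nothing grows with n.
Time complexity: O(n).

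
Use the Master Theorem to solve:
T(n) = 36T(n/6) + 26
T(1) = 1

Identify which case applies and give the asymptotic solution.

a=36, b=6, f(n)=26.
log_6(36) = 2 > 0.
Since f(n) = O(n^0) is polynomially smaller than n^2, Case 1 applies.
T(n) = Theta(n^2).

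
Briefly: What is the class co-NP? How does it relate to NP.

co-NP is the class of problems whose complement is in NP. A problem is in co-NP if 'no' instances have short proofs. NP and co-NP may or may not be equal. If NP != co-NP, then P != NP. Tautology (is a formula always true?) is in co-NP.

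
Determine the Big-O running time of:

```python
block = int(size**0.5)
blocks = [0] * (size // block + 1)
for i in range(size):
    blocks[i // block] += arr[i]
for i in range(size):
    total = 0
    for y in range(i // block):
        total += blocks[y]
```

Time complexity: O(n * sqrt(n)).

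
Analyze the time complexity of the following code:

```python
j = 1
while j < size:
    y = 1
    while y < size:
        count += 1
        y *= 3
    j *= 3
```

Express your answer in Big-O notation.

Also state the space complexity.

Time complexity: O(log^2 n).
Space complexity: O(1).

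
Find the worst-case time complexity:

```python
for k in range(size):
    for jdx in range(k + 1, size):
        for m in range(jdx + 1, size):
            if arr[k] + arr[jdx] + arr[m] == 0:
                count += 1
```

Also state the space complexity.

Time complexity: O(n^3).
Space complexity: O(1).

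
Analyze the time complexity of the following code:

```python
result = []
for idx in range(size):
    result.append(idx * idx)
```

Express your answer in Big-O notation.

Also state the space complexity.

Time complexity: O(n).
Space complexity: O(n).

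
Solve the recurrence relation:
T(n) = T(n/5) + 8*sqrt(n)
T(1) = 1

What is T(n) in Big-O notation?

Each level contributes sqrt(n/5^k). Geometric series with ratio 1/sqrt(5) < 1 sums to O(sqrt(n)).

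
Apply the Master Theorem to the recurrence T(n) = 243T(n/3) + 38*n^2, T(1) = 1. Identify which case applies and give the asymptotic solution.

a=243, b=3, f(n)=38*n^2.
log_3(243) = 5 > 2.
Since f(n) = O(n^2) is polynomially smaller than n^5, Case 1 applies.
T(n) = Theta(n^5).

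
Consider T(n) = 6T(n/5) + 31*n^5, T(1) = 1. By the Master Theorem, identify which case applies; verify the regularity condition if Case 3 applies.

a=6, b=5, f(n)=31*n^5.
log_5(6) = 1.113 < 5.
f(n) = Omega(n^(1.113+epsilon)) for some epsilon > 0, so Case 3 is the candidate.
Regularity: a*f(n/b) = 6*31*(n/5)^5 = (6/3125)*31*n^5 <= c*f(n) with c = 6/3125 < 1. Satisfied.
Case 3: T(n) = Theta(n^5).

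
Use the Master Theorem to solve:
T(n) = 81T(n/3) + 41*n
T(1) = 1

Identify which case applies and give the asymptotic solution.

a=81, b=3, f(n)=41*n.
log_3(81) = 4 > 1.
Since f(n) = O(n^1) is polynomially smaller than n^4, Case 1 applies.
T(n) = Theta(n^4).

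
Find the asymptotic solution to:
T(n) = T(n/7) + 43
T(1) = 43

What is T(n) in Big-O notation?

Each step divides n by 7 and adds 43. After log_7(n) steps, T(n) = O(log n).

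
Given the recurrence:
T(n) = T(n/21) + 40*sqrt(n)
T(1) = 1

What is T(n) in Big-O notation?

Each level contributes sqrt(n/21^k). Geometric series with ratio 1/sqrt(21) < 1 sums to O(sqrt(n)).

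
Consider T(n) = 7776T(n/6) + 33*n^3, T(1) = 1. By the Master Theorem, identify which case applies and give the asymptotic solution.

a=7776, b=6, f(n)=33*n^3.
log_6(7776) = 5 > 3.
Since f(n) = O(n^3) is polynomially smaller than n^5, Case 1 applies.
T(n) = Theta(n^5).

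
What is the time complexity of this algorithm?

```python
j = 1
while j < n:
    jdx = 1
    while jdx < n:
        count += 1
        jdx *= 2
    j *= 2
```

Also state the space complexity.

Time complexity: O(log^2 n).
Space complexity: O(1).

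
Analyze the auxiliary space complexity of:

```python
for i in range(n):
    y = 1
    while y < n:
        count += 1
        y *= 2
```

Space complexity: O(1).
Only a constant amount of auxiliary storage is used; nothing grows with n.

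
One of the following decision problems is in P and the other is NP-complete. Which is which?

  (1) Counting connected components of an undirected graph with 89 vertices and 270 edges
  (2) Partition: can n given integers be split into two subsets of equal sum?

(1) is P: BFS/DFS visits each vertex and edge once: O(V+E).
(2) is NP-complete: Subset Sum reduces to it (one of Karp's 21 NP-complete problems).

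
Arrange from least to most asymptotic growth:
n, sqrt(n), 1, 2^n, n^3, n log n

Ordered by growth rate: 1 < sqrt(n) < n < n log n < n^3 < 2^n.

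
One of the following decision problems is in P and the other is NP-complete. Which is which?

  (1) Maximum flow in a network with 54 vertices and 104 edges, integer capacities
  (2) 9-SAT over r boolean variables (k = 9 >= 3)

(1) is P: Edmonds-Karp / push-relabel run in polynomial time.
(2) is NP-complete: 3-SAT is NP-complete (Cook-Levin); k-SAT for k>=3 reduces from 3-SAT.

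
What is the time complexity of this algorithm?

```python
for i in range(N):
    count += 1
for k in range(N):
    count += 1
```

Time complexity: O(n).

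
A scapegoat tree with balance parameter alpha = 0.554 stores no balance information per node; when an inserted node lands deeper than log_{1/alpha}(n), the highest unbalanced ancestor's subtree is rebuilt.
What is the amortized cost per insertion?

Search/insert path is O(log n). A rebuild of a subtree of size s costs O(s), but with alpha = 0.554 at least Omega(s) insertions must have occurred in that subtree since its last rebuild. Charging O(1) of the rebuild to each such insertion gives O(log n) amortized.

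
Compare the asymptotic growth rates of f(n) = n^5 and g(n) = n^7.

g(n) = n^7 grows faster: n^7/n^5 = n^2 -> infinity.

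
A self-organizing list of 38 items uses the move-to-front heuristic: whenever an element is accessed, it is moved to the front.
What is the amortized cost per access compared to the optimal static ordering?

With potential Phi = number of inversions between the MTF list and the optimal static list (at most C(38,2)), each access has amortized cost at most 2 * (cost under optimal static ordering). This is the move-to-front 2-competitiveness result.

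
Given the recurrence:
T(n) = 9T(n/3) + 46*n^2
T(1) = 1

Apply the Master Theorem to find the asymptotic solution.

a=9, b=3, f(n)=46*n^2. log_3(9) = 2. Case 2: T(n) = O(n^2 log n).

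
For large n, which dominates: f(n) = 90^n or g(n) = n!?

g(n) = n! grows faster: n!/90^n -> infinity by Stirling.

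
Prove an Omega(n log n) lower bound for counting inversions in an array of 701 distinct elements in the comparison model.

Decision-tree argument: at any leaf, the comparisons made (with transitivity) must totally order all 701 elements -- otherwise some pair (i,j) is unordered, and an adversary can present two inputs agreeing on every comparison made but with that pair flipped, changing the inversion count by 1, so the leaf's output is wrong on one of them. Hence the tree has >= 701! leaves and height >= log_2(701!) = Omega(n log n). Modified merge sort achieves O(n log n).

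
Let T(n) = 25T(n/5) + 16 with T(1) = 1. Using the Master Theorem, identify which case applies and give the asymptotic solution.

a=25, b=5, f(n)=16.
log_5(25) = 2 > 0.
Since f(n) = O(n^0) is polynomially smaller than n^2, Case 1 applies.
T(n) = Theta(n^2).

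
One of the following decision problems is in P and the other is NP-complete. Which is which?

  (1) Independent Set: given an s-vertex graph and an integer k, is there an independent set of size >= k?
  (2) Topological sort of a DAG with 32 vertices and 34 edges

(1) is NP-complete: complement of Clique (with k part of the input).
(2) is P: DFS-based topological sort runs in O(V+E).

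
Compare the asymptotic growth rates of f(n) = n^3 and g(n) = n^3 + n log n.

f(n) = n^3 and g(n) = n^3 + n log n are Theta of each other: the lower-order n log n term is o(n^3); both are Theta(n^3).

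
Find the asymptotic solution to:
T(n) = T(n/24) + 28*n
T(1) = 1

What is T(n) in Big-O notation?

Geometric series: 28*n*(1 + 1/24 + 1/24^2 + ...) = O(n). T(n) = O(n).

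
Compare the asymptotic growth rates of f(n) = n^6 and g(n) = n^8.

g(n) = n^8 grows faster: n^8/n^6 = n^2 -> infinity.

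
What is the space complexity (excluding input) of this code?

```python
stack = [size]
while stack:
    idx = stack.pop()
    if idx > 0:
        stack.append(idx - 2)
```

Space complexity: O(1).
Only a constant amount of auxiliary storage is used; nothing grows with n.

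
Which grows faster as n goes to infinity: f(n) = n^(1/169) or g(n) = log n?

f(n) = n^(1/169) grows faster: any positive power of n dominates log n.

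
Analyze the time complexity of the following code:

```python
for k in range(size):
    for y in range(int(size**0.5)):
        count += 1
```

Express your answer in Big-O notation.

Time complexity: O(n * sqrt(n)).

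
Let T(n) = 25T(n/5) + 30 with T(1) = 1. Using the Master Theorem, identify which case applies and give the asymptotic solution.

a=25, b=5, f(n)=30.
log_5(25) = 2 > 0.
Since f(n) = O(n^0) is polynomially smaller than n^2, Case 1 applies.
T(n) = Theta(n^2).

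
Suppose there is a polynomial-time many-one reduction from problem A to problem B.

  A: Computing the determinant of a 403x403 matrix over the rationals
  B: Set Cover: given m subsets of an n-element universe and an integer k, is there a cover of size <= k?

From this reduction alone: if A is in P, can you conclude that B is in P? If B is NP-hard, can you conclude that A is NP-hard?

A poly-time reduction A <=_p B transfers tractability DOWN (B easy => A easy) and hardness UP (A hard => B hard), not the reverse.
From A in P, the reduction alone does NOT give B in P: any problem in P trivially reduces to SAT, yet SAT is not known to be in P.
From B NP-hard, the reduction alone does NOT give A NP-hard: again, easy problems reduce to hard ones.
(Here in fact A is P and B is NP-complete.)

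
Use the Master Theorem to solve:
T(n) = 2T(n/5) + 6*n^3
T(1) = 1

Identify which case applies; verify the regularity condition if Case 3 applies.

a=2, b=5, f(n)=6*n^3.
log_5(2) = 0.4307 < 3.
f(n) = Omega(n^(0.4307+epsilon)) for some epsilon > 0, so Case 3 is the candidate.
Regularity: a*f(n/b) = 2*6*(n/5)^3 = (2/125)*6*n^3 <= c*f(n) with c = 2/125 < 1. Satisfied.
Case 3: T(n) = Theta(n^3).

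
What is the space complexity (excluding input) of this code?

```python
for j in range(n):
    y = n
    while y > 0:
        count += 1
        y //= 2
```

Space complexity: O(1).
Only a constant amount of auxiliary storage is used; nothing grows with n.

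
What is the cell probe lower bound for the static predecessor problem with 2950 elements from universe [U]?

The Patrascu-Thorup lower bound shows any data structure on n = 2950 elements using O(n * polylog(n)) space requires Omega(log log U) query time. van Emde Boas trees achieve O(log log U) with O(U) space.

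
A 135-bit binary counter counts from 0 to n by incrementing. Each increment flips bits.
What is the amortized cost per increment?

Bit i flips every 2^i increments. Total flips over n increments: sum_{i=0}^{135} n/2^i < 2n. Amortized cost: 2n/n = O(1).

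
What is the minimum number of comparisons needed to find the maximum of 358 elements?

Finding the maximum requires 357 comparisons. Each comparison eliminates exactly one candidate. With 358 candidates, we need 357 eliminations.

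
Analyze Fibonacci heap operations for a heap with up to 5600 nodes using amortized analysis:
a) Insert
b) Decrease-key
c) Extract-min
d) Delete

Fibonacci heaps use lazy consolidation. Potential function Phi = t + 2m (t = number of trees, m = marked nodes).
- Insert: O(1) actual, Delta Phi = +1 (one new tree) => O(1) amortized.
- Decrease-key: with c cascading cuts, actual cost is O(c); Delta Phi <= c - 2(c-1) + 2 = 4 - c (c new trees; >= c-1 marks cleared; <= 1 new mark). Amortized O(c) + (4 - c) = O(1).
- Extract-min: O(D(n) + t) actual; consolidation drops t to <= D(n)+1, so Delta Phi pays for the t term. D(n) = O(log n) for n = 5600 => O(log n) amortized.
- Delete: decrease-key to -inf then extract-min = O(log n).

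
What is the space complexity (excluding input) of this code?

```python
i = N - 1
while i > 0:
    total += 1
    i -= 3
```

Space complexity: O(1).
Only a constant amount of auxiliary storage is used; nothing grows with n.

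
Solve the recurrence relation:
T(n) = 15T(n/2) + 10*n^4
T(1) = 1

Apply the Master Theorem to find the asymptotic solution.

a=15, b=2, f(n)=10*n^4. log_2(15) = 3.907 < 4. Case 3: T(n) = O(n^4).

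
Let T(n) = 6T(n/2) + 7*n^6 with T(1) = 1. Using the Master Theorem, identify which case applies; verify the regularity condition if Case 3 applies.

a=6, b=2, f(n)=7*n^6.
log_2(6) = 2.585 < 6.
f(n) = Omega(n^(2.585+epsilon)) for some epsilon > 0, so Case 3 is the candidate.
Regularity: a*f(n/b) = 6*7*(n/2)^6 = (6/64)*7*n^6 <= c*f(n) with c = 6/64 < 1. Satisfied.
Case 3: T(n) = Theta(n^6).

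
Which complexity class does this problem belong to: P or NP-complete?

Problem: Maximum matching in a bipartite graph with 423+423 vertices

This problem is in P: Hopcroft-Karp runs in O(E sqrt(V)).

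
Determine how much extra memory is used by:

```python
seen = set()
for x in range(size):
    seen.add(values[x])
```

Space complexity: O(n).
Auxiliary storage grows linearly with the input size n in the worst case.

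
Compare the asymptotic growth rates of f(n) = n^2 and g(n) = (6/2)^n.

g(n) = (6/2)^n grows faster: (6/2)^n is exponential with base 6/2 > 1, dominating every polynomial.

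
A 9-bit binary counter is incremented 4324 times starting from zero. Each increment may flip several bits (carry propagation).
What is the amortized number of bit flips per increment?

Bit i flips on every 2^i-th increment, so over 4324 increments bit i flips floor(4324/2^i) times. Summing over i: total flips < 2 * 4324. Amortized: < 2 = O(1) per increment.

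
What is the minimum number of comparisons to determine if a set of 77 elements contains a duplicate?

Determining if 77 elements are all distinct requires Omega(n log n) comparisons in the comparison model. This follows from the element distinctness lower bound.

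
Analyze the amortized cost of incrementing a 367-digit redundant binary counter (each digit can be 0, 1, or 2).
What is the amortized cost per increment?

A redundant counter on 367 digits allows digit values 0, 1, 2. Increment adds 1 to the least significant digit and carries any 2 to a 0 plus +1 on the next digit. With potential Phi = (number of 2-digits), each increment does O(1) actual work plus a chain of carries, each of which decreases Phi by 1. Amortized O(1).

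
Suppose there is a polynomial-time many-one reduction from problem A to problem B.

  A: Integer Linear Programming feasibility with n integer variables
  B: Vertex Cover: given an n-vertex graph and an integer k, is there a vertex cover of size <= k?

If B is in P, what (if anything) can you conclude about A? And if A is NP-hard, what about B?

A poly-time reduction A <=_p B means any A-instance can be transformed to a B-instance in poly time.
If B is in P: compose the reduction with B's poly-time algorithm to solve A in poly time, so A is in P.
If A is NP-hard: every NP problem reduces to A, which reduces to B; composing reductions, every NP problem reduces to B, so B is NP-hard.
(Here in fact A is NP-complete and B is NP-complete.)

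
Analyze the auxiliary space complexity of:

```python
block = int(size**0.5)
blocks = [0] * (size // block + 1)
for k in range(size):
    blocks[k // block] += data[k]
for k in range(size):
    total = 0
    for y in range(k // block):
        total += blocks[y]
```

Space complexity: O(sqrt(n)).
Storage scales with sqrt(n).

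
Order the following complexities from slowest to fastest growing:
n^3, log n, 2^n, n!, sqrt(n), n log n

Ordered by growth rate: log n < sqrt(n) < n log n < n^3 < 2^n < n!.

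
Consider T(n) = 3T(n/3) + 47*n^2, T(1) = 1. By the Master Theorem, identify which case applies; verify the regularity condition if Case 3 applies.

a=3, b=3, f(n)=47*n^2.
log_3(3) = 1 < 2.
f(n) = Omega(n^(1+epsilon)) for some epsilon > 0, so Case 3 is the candidate.
Regularity: a*f(n/b) = 3*47*(n/3)^2 = (3/9)*47*n^2 <= c*f(n) with c = 3/9 < 1. Satisfied.
Case 3: T(n) = Theta(n^2).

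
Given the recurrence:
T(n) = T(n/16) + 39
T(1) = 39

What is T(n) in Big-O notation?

Each step divides n by 16 and adds 39. After log_16(n) steps, T(n) = O(log n).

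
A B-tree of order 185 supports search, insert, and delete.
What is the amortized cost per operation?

B-tree of order 185 has height O(log_185 n). Each operation traverses the tree height. Splits during insert and merges during delete are O(1) each and occur at most once per level. Total cost per operation: O(log_185 n).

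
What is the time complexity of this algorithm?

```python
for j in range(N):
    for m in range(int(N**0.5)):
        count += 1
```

Time complexity: O(n * sqrt(n)).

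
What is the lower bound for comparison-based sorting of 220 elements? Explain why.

A comparison-based sorting algorithm corresponds to a decision tree. With 220! possible permutations, the tree has 220! leaves. The height is at least log_2(220!) = Omega(n log n) by Stirling's approximation.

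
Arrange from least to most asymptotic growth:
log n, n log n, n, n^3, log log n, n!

Ordered by growth rate: log log n < log n < n < n log n < n^3 < n!.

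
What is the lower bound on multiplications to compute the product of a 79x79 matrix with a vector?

A 79x79 matrix-vector product has 79 inner products of length 79. Output depends on all 79^2 = 6241 matrix entries. At least 6241 multiplications needed.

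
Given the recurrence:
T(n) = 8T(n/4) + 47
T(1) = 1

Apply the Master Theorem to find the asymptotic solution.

a=8, b=4, f(n)=47. log_4(8) = 1.5. Case 1 of Master Theorem: T(n) = O(n^1.5).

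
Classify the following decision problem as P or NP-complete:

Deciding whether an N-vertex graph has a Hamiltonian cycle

This problem is NP-complete: one of Karp's 21 NP-complete problems.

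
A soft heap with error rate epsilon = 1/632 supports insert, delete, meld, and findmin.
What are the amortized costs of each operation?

Soft heaps (Chazelle) allow up to an epsilon = 1/632 fraction of elements to have corrupted (raised) keys. Insert is O(log(1/epsilon)) = O(log 632) amortized -- the structure maintains heap-ordered binary trees of rank bounded by O(log(1/epsilon)). Meld concatenates root lists: O(1) amortized. Delete and findmin are O(1) amortized.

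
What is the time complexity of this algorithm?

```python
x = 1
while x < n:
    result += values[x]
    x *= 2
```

Time complexity: O(log n).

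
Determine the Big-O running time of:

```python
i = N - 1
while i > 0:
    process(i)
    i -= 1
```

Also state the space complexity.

Time complexity: O(n).
Space complexity: O(1).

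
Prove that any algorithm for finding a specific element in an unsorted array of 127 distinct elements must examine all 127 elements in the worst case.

Adversary argument: if the algorithm examines fewer than 127 elements, the adversary places the target in an unexamined position. The algorithm cannot distinguish 'not present' from 'in unexamined position'.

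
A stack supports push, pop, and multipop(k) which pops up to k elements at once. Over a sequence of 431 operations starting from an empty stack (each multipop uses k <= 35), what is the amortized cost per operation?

Each element is pushed exactly once and popped at most once (whether by pop or as part of a multipop). So the total number of individual pops over the whole sequence is at most the number of pushes, which is at most 431. Total work <= 2 * 431, hence O(1) amortized per operation.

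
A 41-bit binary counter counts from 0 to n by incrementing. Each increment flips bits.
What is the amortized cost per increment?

Bit i flips every 2^i increments. Total flips over n increments: sum_{i=0}^{41} n/2^i < 2n. Amortized cost: 2n/n = O(1).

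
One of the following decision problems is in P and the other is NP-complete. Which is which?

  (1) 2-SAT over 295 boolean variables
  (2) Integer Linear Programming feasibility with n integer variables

(1) is P: 2-SAT is solvable in linear time via implication-graph SCCs.
(2) is NP-complete: ILP feasibility is NP-complete (LP relaxation is in P).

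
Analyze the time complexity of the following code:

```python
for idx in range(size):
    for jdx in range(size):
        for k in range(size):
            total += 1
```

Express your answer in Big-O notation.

Time complexity: O(n^3).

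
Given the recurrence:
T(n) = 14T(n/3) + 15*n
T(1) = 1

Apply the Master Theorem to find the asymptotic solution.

a=14, b=3, f(n)=15*n. log_3(14) = 2.402. Case 1 of Master Theorem: T(n) = O(n^2.402).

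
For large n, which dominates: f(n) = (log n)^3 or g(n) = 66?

f(n) = (log n)^3 grows faster: any unbounded function dominates a constant.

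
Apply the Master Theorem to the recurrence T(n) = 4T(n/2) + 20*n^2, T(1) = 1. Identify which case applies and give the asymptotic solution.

a=4, b=2, f(n)=20*n^2.
log_2(4) = 2, so n^(log_b(a)) = n^2.
f(n) = Theta(n^2), so Case 2 applies.
T(n) = Theta(n^2 log n).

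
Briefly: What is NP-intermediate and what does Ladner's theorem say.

NP-intermediate problems are in NP but neither in P nor NP-complete (assuming P != NP). Ladner's theorem proves such problems exist if P != NP. Graph isomorphism and integer factoring are candidate NP-intermediate problems -- no polynomial algorithm is known, but no NP-completeness proof exists either.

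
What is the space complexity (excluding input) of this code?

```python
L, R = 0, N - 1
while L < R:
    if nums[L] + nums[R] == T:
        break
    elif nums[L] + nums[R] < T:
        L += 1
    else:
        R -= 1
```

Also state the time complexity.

Space complexity: O(1).
Only a constant amount of auxiliary storage is used; nothing grows with n.
Time complexity: O(n).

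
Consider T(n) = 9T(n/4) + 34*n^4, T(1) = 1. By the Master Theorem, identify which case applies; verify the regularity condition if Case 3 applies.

a=9, b=4, f(n)=34*n^4.
log_4(9) = 1.585 < 4.
f(n) = Omega(n^(1.585+epsilon)) for some epsilon > 0, so Case 3 is the candidate.
Regularity: a*f(n/b) = 9*34*(n/4)^4 = (9/256)*34*n^4 <= c*f(n) with c = 9/256 < 1. Satisfied.
Case 3: T(n) = Theta(n^4).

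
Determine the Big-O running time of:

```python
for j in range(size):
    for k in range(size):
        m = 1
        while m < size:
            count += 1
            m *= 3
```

Time complexity: O(n^2 log n).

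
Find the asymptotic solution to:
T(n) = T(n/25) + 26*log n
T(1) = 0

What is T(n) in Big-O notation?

Each of the log_25(n) levels adds O(log n). T(n) = O(log^2 n).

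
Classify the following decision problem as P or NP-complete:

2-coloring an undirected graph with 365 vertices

This problem is in P: 2-coloring is bipartiteness testing via BFS, O(V+E).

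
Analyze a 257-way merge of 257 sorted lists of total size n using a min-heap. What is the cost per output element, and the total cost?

Maintain a min-heap of size 257 holding the current head of each list. Each output step does one extract-min (O(log 257)) and one insert of that list's next element (O(log 257)). Each of the n elements passes through the heap exactly once, so the total cost is O(n log 257), i.e. O(log 257) per output element.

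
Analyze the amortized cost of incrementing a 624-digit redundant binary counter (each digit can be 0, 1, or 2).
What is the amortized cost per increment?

A redundant counter on 624 digits allows digit values 0, 1, 2. Increment adds 1 to the least significant digit and carries any 2 to a 0 plus +1 on the next digit. With potential Phi = (number of 2-digits), each increment does O(1) actual work plus a chain of carries, each of which decreases Phi by 1. Amortized O(1).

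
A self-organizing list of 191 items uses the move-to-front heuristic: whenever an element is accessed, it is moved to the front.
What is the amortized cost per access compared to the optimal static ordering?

With potential Phi = number of inversions between the MTF list and the optimal static list (at most C(191,2)), each access has amortized cost at most 2 * (cost under optimal static ordering). This is the move-to-front 2-competitiveness result.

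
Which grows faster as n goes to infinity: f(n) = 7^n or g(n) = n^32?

f(n) = 7^n grows faster: any exponential with base > 1 dominates every polynomial.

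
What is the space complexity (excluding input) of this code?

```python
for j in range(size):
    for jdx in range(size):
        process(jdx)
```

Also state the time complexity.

Space complexity: O(1).
Only a constant amount of auxiliary storage is used; nothing grows with n.
Time complexity: O(n^2).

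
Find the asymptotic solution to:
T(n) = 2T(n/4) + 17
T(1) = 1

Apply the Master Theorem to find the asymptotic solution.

a=2, b=4, f(n)=17. log_4(2) = 0.5. Case 1 of Master Theorem: T(n) = O(n^0.5).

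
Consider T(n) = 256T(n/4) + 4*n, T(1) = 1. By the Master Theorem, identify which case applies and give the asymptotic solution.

a=256, b=4, f(n)=4*n.
log_4(256) = 4 > 1.
Since f(n) = O(n^1) is polynomially smaller than n^4, Case 1 applies.
T(n) = Theta(n^4).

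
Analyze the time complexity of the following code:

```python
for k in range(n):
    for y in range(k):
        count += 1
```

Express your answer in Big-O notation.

Time complexity: O(n^2).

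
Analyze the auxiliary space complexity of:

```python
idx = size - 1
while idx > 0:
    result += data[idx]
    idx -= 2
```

Space complexity: O(1).
Only a constant amount of auxiliary storage is used; nothing grows with n.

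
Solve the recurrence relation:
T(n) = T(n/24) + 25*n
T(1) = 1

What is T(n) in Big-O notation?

Geometric series: 25*n*(1 + 1/24 + 1/24^2 + ...) = O(n). T(n) = O(n).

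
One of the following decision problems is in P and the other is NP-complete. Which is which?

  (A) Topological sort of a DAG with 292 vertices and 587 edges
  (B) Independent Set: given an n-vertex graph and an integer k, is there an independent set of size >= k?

(A) is P: DFS-based topological sort runs in O(V+E).
(B) is NP-complete: complement of Clique (with k part of the input).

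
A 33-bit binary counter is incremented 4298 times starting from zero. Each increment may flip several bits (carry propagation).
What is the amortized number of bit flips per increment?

Bit i flips on every 2^i-th increment, so over 4298 increments bit i flips floor(4298/2^i) times. Summing over i: total flips < 2 * 4298. Amortized: < 2 = O(1) per increment.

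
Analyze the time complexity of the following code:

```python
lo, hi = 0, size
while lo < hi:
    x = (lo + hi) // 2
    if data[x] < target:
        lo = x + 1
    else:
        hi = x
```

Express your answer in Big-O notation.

Time complexity: O(log n).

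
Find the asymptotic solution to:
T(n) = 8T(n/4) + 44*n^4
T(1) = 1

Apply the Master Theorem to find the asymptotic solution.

a=8, b=4, f(n)=44*n^4. log_4(8) = 1.5 < 4. Case 3: T(n) = O(n^4).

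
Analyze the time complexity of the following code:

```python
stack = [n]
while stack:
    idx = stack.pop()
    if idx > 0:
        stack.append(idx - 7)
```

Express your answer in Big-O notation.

Time complexity: O(n).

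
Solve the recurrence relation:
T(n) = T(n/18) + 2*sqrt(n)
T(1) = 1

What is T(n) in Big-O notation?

Each level contributes sqrt(n/18^k). Geometric series with ratio 1/sqrt(18) < 1 sums to O(sqrt(n)).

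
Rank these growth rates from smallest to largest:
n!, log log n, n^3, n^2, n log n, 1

Ordered by growth rate: 1 < log log n < n log n < n^2 < n^3 < n!.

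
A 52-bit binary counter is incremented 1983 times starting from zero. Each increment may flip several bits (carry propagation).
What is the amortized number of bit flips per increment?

Bit i flips on every 2^i-th increment, so over 1983 increments bit i flips floor(1983/2^i) times. Summing over i: total flips < 2 * 1983. Amortized: < 2 = O(1) per increment.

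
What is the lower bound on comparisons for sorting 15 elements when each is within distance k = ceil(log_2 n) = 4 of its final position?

Partition the 15 positions into floor(n/k) blocks of k = 4 consecutive positions; any permutation within a block keeps every element within k of its final position, so there are at least (k!)^(n/k) distinguishable inputs. Lower bound: log_2((k!)^(n/k)) = (n/k) * log_2(k!) = Theta(n log k); with k = ceil(log_2 n), this is Omega(n log log n).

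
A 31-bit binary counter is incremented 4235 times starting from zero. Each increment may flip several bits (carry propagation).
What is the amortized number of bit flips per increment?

Bit i flips on every 2^i-th increment, so over 4235 increments bit i flips floor(4235/2^i) times. Summing over i: total flips < 2 * 4235. Amortized: < 2 = O(1) per increment.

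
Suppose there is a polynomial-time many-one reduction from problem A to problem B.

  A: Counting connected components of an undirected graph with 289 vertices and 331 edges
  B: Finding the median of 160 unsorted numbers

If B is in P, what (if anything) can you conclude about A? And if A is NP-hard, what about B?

A poly-time reduction A <=_p B means any A-instance can be transformed to a B-instance in poly time.
If B is in P: compose the reduction with B's poly-time algorithm to solve A in poly time, so A is in P.
If A is NP-hard: every NP problem reduces to A, which reduces to B; composing reductions, every NP problem reduces to B, so B is NP-hard.
(Here in fact A is P and B is P.)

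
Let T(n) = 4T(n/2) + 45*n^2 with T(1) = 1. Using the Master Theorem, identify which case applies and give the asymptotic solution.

a=4, b=2, f(n)=45*n^2.
log_2(4) = 2, so n^(log_b(a)) = n^2.
f(n) = Theta(n^2), so Case 2 applies.
T(n) = Theta(n^2 log n).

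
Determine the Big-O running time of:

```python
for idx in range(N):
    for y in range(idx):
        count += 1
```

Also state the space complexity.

Time complexity: O(n^2).
Space complexity: O(1).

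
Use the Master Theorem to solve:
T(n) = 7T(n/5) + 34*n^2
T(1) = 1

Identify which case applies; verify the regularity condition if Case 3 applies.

a=7, b=5, f(n)=34*n^2.
log_5(7) = 1.209 < 2.
f(n) = Omega(n^(1.209+epsilon)) for some epsilon > 0, so Case 3 is the candidate.
Regularity: a*f(n/b) = 7*34*(n/5)^2 = (7/25)*34*n^2 <= c*f(n) with c = 7/25 < 1. Satisfied.
Case 3: T(n) = Theta(n^2).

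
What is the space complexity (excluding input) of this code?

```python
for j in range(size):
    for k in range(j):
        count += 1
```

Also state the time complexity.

Space complexity: O(1).
Only a constant amount of auxiliary storage is used; nothing grows with n.
Time complexity: O(n^2).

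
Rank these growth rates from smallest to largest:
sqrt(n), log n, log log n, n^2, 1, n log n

Ordered by growth rate: 1 < log log n < log n < sqrt(n) < n log n < n^2.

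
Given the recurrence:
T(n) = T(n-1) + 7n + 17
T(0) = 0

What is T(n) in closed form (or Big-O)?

Dominant term in sum is 7*sum(i, i=1..n) = 7*n*(n+1)/2 = O(n^2).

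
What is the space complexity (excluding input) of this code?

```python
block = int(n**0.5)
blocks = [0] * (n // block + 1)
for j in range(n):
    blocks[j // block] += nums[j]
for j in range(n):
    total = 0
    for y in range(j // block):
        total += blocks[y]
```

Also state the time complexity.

Space complexity: O(sqrt(n)).
Storage scales with sqrt(n).
Time complexity: O(n * sqrt(n)).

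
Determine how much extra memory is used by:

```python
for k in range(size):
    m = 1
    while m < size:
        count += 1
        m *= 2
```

Space complexity: O(1).
Only a constant amount of auxiliary storage is used; nothing grows with n.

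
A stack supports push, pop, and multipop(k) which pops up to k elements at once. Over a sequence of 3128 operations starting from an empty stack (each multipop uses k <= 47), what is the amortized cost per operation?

Each element is pushed exactly once and popped at most once (whether by pop or as part of a multipop). So the total number of individual pops over the whole sequence is at most the number of pushes, which is at most 3128. Total work <= 2 * 3128, hence O(1) amortized per operation.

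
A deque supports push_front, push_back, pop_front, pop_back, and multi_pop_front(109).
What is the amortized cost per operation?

Assign 2 credits to each push operation. A pop uses 1 saved credit. multi_pop_front(109) uses up to 109 saved credits from previous pushes. Credits never go negative. Amortized cost is O(1).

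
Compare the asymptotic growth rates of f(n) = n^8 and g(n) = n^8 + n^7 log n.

f(n) = n^8 and g(n) = n^8 + n^7 log n are Theta of each other: the lower-order n^7 log n term is o(n^8); both are Theta(n^8).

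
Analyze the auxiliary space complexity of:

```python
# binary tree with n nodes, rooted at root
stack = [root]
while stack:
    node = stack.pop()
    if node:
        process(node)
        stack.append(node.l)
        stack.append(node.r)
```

Space complexity: O(n).
Auxiliary storage grows linearly with the input size n in the worst case.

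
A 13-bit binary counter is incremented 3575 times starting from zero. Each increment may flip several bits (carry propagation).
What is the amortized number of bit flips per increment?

Bit i flips on every 2^i-th increment, so over 3575 increments bit i flips floor(3575/2^i) times. Summing over i: total flips < 2 * 3575. Amortized: < 2 = O(1) per increment.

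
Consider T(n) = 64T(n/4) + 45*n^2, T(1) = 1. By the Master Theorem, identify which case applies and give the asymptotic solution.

a=64, b=4, f(n)=45*n^2.
log_4(64) = 3 > 2.
Since f(n) = O(n^2) is polynomially smaller than n^3, Case 1 applies.
T(n) = Theta(n^3).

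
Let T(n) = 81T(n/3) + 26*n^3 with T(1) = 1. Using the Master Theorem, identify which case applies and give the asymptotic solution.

a=81, b=3, f(n)=26*n^3.
log_3(81) = 4 > 3.
Since f(n) = O(n^3) is polynomially smaller than n^4, Case 1 applies.
T(n) = Theta(n^4).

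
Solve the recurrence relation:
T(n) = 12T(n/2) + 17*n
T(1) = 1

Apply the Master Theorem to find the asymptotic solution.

a=12, b=2, f(n)=17*n. log_2(12) = 3.585. Case 1 of Master Theorem: T(n) = O(n^3.585).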